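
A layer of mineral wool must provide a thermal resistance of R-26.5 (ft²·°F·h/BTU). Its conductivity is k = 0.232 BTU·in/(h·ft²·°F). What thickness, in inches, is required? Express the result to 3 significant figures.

6.15 in

L = R × k = 26.5 × 0.232 = 6.148 in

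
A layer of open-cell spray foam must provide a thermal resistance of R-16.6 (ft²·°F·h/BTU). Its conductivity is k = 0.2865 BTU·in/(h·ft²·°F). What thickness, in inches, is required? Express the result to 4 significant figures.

4.756 in

L = R × k = 16.6 × 0.2865 = 4.7559 in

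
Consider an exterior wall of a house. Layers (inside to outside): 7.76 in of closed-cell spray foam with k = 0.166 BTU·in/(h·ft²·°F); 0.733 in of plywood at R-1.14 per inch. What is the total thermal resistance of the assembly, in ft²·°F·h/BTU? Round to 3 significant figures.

7.76/0.166 = 46.75
0.733 × 1.14 = 0.8356
R_total = 46.75 + 0.8356 = 47.58 ft²·°F·h/BTU

47.6 ft²·°F·h/BTU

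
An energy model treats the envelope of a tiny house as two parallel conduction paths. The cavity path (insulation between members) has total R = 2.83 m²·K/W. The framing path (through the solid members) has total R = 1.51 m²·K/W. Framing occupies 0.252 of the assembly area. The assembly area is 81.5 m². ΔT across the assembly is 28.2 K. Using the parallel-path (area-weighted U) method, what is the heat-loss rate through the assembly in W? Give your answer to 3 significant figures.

U_eff = 0.748/2.83 + 0.252/1.51 = 0.2643 + 0.1669 = 0.4312
R_eff = 1/U_eff = 2.319 m²·K/W
Q = 81.5 × 28.2 / 2.319 = 991 W

991 W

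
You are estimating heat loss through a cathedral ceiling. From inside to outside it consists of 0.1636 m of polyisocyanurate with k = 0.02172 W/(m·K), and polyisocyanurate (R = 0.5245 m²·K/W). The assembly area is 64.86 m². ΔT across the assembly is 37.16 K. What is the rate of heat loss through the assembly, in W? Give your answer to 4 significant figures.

299.2 W

0.1636/0.02172 = 7.5322
R_total = 7.5322 + 0.5245 = 8.0567 m²·K/W
Q = A·ΔT/R = 64.86 × 37.16 / 8.0567 = 299.15 W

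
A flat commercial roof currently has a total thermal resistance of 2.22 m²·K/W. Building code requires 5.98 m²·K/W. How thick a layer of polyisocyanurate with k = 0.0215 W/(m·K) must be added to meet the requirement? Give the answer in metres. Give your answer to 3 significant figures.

0.0808 m

ΔR = 5.98 − 2.22 = 3.76 m²·K/W
L = ΔR × k = 3.76 × 0.0215 = 0.08084 m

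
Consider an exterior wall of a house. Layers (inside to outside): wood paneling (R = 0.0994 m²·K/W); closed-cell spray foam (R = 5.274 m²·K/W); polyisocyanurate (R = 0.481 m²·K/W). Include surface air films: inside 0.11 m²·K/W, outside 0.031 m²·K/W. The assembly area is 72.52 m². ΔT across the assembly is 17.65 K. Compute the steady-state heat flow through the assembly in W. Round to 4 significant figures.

R_total = 0.11 + 0.0994 + 5.274 + 0.481 + 0.031 = 5.9954 m²·K/W
Q = A·ΔT/R = 72.52 × 17.65 / 5.9954 = 213.49 W

213.5 W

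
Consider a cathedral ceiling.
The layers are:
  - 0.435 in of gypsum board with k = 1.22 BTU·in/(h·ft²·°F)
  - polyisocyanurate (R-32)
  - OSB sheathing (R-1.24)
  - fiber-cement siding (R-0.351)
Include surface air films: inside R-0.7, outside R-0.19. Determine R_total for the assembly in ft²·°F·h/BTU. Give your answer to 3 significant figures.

0.435/1.22 = 0.3566
R_total = 0.7 + 0.3566 + 32 + 1.24 + 0.351 + 0.19 = 34.84 ft²·°F·h/BTU

34.8 ft²·°F·h/BTU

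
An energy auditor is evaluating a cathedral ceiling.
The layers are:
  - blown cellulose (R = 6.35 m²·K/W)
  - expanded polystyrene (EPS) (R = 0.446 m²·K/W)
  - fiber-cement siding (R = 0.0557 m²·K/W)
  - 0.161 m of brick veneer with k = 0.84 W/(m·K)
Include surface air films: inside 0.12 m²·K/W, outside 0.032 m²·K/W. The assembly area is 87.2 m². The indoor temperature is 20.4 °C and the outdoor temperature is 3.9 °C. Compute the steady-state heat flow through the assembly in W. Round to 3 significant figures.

0.161/0.84 = 0.1917
R_total = 0.12 + 6.35 + 0.446 + 0.0557 + 0.1917 + 0.032 = 7.195 m²·K/W
Q = A·ΔT/R = 87.2 × (20.4 − 3.9) / 7.195 = 200 W

200 W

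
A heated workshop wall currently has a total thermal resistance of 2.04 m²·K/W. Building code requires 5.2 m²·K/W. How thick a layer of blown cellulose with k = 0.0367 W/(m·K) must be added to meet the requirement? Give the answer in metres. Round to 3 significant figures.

ΔR = 5.2 − 2.04 = 3.16 m²·K/W
L = ΔR × k = 3.16 × 0.0367 = 0.116 m

0.116 m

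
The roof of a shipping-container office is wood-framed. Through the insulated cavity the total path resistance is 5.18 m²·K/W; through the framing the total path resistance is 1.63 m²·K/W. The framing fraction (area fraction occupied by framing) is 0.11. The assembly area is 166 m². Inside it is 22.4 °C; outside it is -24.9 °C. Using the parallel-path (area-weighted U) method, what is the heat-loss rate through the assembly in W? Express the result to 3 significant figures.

U_eff = 0.89/5.18 + 0.11/1.63 = 0.1718 + 0.06748 = 0.2393
R_eff = 1/U_eff = 4.179 m²·K/W
Q = 166 × (22.4 − (-24.9)) / 4.179 = 1879 W

1880 W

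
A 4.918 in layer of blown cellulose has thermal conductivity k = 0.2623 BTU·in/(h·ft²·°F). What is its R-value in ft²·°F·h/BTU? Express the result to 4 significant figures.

R = L/k = 4.918/0.2623 = 18.75 ft²·°F·h/BTU

18.75 ft²·°F·h/BTU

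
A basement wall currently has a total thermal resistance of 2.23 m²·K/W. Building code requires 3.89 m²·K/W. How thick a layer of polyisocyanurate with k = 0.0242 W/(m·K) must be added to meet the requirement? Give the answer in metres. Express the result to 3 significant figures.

0.0402 m

ΔR = 3.89 − 2.23 = 1.66 m²·K/W
L = ΔR × k = 1.66 × 0.0242 = 0.04017 m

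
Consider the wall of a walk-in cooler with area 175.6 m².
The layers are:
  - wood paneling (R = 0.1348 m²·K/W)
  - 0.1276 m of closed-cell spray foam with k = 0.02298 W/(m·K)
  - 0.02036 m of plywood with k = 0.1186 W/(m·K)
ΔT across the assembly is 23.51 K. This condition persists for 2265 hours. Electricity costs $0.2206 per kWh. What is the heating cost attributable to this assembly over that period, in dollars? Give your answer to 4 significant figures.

0.1276/0.02298 = 5.5527
0.02036/0.1186 = 0.17167
R_total = 0.1348 + 5.5527 + 0.17167 = 5.8591 m²·K/W
Q = 175.6 × 23.51 / 5.8591 = 704.6 W
E = 704.6 W × 2265 h / 1000 = 1595.9 kWh
Cost = 1595.9 × 0.2206 = $352.06

352.1 dollars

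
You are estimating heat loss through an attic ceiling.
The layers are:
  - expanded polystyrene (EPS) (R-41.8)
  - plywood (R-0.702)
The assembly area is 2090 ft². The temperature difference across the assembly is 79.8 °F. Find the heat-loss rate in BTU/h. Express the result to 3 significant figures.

3920 BTU/h

R_total = 41.8 + 0.702 = 42.5 ft²·°F·h/BTU
Q = A·ΔT/R = 2090 × 79.8 / 42.5 = 3924 BTU/h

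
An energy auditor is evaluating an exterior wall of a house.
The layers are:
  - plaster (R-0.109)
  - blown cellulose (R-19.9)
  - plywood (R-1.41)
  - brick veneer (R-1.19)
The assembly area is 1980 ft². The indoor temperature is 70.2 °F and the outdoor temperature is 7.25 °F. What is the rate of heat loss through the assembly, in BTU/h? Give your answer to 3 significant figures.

5510 BTU/h

R_total = 0.109 + 19.9 + 1.41 + 1.19 = 22.61 ft²·°F·h/BTU
Q = A·ΔT/R = 1980 × (70.2 − 7.25) / 22.61 = 5513 BTU/h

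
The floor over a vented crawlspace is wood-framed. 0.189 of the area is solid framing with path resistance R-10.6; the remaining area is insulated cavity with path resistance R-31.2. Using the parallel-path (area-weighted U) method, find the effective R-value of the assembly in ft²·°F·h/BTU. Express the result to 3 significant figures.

22.8 ft²·°F·h/BTU

U_eff = 0.811/31.2 + 0.189/10.6 = 0.02599 + 0.01783 = 0.04382
R_eff = 1/U_eff = 22.82 ft²·°F·h/BTU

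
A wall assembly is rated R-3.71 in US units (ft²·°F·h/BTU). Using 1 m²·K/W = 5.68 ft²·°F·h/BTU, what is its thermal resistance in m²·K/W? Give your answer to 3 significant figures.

R_SI = 3.71/5.68 = 0.6532

0.653 m²·K/W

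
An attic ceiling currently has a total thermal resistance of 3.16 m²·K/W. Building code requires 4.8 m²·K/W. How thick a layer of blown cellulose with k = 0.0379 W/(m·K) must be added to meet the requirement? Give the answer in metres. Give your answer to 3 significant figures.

ΔR = 4.8 − 3.16 = 1.64 m²·K/W
L = ΔR × k = 1.64 × 0.0379 = 0.06216 m

0.0622 m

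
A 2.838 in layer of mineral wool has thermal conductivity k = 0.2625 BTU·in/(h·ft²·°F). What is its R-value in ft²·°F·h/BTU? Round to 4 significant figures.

R = L/k = 2.838/0.2625 = 10.811 ft²·°F·h/BTU

10.81 ft²·°F·h/BTU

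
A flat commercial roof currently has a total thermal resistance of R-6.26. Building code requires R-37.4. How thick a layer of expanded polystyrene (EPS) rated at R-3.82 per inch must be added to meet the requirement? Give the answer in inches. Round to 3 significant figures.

ΔR = 37.4 − 6.26 = 31.14 ft²·°F·h/BTU
L = ΔR / (R/in) = 31.14/3.82 = 8.152 in

8.15 in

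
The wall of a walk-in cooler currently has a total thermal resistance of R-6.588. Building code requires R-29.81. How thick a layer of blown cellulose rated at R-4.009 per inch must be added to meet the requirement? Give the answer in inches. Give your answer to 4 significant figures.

5.792 in

ΔR = 29.81 − 6.588 = 23.222 ft²·°F·h/BTU
L = ΔR / (R/in) = 23.222/4.009 = 5.7925 in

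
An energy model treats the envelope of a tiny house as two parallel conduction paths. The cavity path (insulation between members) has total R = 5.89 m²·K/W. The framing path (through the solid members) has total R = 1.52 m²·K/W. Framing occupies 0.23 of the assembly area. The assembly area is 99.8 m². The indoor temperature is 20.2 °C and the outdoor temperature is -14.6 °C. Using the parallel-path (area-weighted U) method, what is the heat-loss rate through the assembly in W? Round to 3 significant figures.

U_eff = 0.77/5.89 + 0.23/1.52 = 0.1307 + 0.1513 = 0.282
R_eff = 1/U_eff = 3.546 m²·K/W
Q = 99.8 × (20.2 − (-14.6)) / 3.546 = 979.6 W

980 W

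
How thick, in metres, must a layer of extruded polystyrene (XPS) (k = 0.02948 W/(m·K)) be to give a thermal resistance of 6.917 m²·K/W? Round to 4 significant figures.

0.2039 m

L = R·k = 6.917 × 0.02948 = 0.20391 m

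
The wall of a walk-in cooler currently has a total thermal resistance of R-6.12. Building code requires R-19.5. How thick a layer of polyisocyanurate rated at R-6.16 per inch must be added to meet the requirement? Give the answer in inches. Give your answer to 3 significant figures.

ΔR = 19.5 − 6.12 = 13.38 ft²·°F·h/BTU
L = ΔR / (R/in) = 13.38/6.16 = 2.172 in

2.17 in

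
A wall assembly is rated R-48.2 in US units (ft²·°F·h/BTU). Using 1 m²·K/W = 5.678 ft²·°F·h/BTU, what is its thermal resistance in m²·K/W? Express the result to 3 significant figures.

R_SI = 48.2/5.678 = 8.489

8.49 m²·K/W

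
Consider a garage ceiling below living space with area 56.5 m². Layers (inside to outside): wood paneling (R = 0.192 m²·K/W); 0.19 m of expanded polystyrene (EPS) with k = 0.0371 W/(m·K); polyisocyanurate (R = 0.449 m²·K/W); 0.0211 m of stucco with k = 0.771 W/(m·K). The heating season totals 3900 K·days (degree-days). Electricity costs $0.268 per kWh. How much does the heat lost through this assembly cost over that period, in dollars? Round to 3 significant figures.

0.19/0.0371 = 5.121
0.0211/0.771 = 0.02737
R_total = 0.192 + 5.121 + 0.449 + 0.02737 = 5.79 m²·K/W
E = A × HDD × 24 / R / 1000 = 56.5 × 3900 × 24 / 5.79 / 1000 = 913.4 kWh
Cost = 913.4 × 0.268 = $244.8

245 dollars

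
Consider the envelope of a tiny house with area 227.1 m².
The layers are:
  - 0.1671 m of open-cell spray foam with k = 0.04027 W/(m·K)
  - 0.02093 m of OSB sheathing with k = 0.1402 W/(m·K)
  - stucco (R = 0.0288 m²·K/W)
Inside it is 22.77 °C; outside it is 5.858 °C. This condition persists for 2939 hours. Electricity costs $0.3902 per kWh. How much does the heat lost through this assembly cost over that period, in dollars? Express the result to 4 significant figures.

0.1671/0.04027 = 4.1495
0.02093/0.1402 = 0.14929
R_total = 4.1495 + 0.14929 + 0.0288 = 4.3276 m²·K/W
Q = 227.1 × (22.77 − 5.858) / 4.3276 = 887.5 W
E = 887.5 W × 2939 h / 1000 = 2608.4 kWh
Cost = 2608.4 × 0.3902 = $1017.8

1018 dollars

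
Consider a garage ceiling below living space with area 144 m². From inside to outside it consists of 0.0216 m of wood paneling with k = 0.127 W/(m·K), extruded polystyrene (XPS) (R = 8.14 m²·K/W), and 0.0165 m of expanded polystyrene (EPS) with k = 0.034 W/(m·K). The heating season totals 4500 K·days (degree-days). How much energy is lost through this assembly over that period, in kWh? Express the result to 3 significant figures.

1770 kWh

0.0216/0.127 = 0.1701
0.0165/0.034 = 0.4853
R_total = 0.1701 + 8.14 + 0.4853 = 8.795 m²·K/W
E = A × HDD × 24 / R / 1000 = 144 × 4500 × 24 / 8.795 / 1000 = 1768 kWh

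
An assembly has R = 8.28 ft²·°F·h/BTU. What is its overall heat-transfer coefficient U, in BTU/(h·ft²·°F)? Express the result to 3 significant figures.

0.121 BTU/(h·ft²·°F)

U = 1/R = 1/8.28 = 0.1208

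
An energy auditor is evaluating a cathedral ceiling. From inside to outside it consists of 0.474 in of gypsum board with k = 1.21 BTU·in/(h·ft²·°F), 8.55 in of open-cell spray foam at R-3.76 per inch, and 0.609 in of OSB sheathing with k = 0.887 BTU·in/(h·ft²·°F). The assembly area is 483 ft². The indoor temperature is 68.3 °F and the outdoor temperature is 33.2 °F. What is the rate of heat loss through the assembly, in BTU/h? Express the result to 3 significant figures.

510 BTU/h

0.474/1.21 = 0.3917
8.55 × 3.76 = 32.15
0.609/0.887 = 0.6866
R_total = 0.3917 + 32.15 + 0.6866 = 33.23 ft²·°F·h/BTU
Q = A·ΔT/R = 483 × (68.3 − 33.2) / 33.23 = 510.2 BTU/h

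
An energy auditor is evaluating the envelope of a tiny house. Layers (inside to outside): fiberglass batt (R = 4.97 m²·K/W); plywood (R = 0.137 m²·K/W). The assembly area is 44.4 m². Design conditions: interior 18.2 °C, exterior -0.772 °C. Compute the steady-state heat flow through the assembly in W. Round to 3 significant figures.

165 W

R_total = 4.97 + 0.137 = 5.107 m²·K/W
Q = A·ΔT/R = 44.4 × (18.2 − (-0.772)) / 5.107 = 164.9 W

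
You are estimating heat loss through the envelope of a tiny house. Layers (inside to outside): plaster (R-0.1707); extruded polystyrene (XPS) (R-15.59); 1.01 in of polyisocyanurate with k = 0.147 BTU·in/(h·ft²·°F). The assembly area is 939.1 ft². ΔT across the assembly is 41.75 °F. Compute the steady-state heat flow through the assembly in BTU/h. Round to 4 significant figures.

1.01/0.147 = 6.8707
R_total = 0.1707 + 15.59 + 6.8707 = 22.631 ft²·°F·h/BTU
Q = A·ΔT/R = 939.1 × 41.75 / 22.631 = 1732.4 BTU/h

1732 BTU/h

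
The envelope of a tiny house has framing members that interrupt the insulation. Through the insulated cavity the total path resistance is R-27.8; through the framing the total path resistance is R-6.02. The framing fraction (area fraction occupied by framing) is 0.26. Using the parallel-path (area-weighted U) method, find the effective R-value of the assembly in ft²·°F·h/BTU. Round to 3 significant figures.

14.3 ft²·°F·h/BTU

U_eff = 0.74/27.8 + 0.26/6.02 = 0.02662 + 0.04319 = 0.06981
R_eff = 1/U_eff = 14.32 ft²·°F·h/BTU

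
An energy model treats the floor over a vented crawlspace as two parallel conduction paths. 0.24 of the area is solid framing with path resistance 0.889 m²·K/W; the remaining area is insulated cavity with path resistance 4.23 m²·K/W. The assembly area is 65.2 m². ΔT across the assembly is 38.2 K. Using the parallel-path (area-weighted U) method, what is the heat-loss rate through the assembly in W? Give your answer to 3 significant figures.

U_eff = 0.76/4.23 + 0.24/0.889 = 0.1797 + 0.27 = 0.4496
R_eff = 1/U_eff = 2.224 m²·K/W
Q = 65.2 × 38.2 / 2.224 = 1120 W

1120 W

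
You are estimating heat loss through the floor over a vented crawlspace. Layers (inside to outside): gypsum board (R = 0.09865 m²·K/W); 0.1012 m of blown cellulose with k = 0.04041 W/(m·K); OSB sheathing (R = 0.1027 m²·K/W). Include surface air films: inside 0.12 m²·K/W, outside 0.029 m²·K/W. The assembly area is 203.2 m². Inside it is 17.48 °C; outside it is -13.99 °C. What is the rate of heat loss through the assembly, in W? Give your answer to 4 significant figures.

0.1012/0.04041 = 2.5043
R_total = 0.12 + 0.09865 + 2.5043 + 0.1027 + 0.029 = 2.8547 m²·K/W
Q = A·ΔT/R = 203.2 × (17.48 − (-13.99)) / 2.8547 = 2240.1 W

2240 W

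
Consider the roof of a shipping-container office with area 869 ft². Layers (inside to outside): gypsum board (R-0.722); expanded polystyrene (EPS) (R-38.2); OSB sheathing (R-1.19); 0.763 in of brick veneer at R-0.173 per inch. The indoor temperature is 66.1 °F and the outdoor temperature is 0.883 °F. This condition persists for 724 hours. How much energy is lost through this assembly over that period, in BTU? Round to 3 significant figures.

1020000 BTU

0.763 × 0.173 = 0.132
R_total = 0.722 + 38.2 + 1.19 + 0.132 = 40.24 ft²·°F·h/BTU
Q = 869 × (66.1 − 0.883) / 40.24 = 1408 BTU/h
E = 1408 × 724 = 1020000 BTU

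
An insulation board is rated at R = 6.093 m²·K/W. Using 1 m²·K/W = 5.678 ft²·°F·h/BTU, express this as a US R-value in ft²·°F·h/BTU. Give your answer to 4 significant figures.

R_US = 6.093 × 5.678 = 34.596

34.60 ft²·°F·h/BTU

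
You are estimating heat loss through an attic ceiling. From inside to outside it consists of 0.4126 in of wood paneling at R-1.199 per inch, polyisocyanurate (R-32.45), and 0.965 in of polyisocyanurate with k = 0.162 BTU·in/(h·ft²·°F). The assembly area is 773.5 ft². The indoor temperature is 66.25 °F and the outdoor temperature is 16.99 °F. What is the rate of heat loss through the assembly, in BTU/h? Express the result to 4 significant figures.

979.5 BTU/h

0.4126 × 1.199 = 0.49471
0.965/0.162 = 5.9568
R_total = 0.49471 + 32.45 + 5.9568 = 38.901 ft²·°F·h/BTU
Q = A·ΔT/R = 773.5 × (66.25 − 16.99) / 38.901 = 979.46 BTU/h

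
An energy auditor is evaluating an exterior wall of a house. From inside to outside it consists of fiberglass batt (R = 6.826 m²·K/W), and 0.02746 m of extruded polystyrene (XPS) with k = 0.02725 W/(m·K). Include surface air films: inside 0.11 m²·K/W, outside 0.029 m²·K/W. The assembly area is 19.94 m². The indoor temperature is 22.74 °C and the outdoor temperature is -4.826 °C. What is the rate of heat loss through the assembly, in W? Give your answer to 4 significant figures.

68.94 W

0.02746/0.02725 = 1.0077
R_total = 0.11 + 6.826 + 1.0077 + 0.029 = 7.9727 m²·K/W
Q = A·ΔT/R = 19.94 × (22.74 − (-4.826)) / 7.9727 = 68.943 W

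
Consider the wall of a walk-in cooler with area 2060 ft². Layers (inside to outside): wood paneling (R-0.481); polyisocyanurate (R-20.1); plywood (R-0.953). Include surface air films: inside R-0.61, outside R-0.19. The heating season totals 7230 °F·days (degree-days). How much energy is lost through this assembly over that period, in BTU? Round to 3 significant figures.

R_total = 0.61 + 0.481 + 20.1 + 0.953 + 0.19 = 22.33 ft²·°F·h/BTU
E = A × HDD × 24 / R = 2060 × 7230 × 24 / 22.33 = 16000000 BTU

16000000 BTU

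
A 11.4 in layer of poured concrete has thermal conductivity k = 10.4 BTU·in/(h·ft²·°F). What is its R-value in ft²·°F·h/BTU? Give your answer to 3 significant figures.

R = L/k = 11.4/10.4 = 1.096 ft²·°F·h/BTU

1.10 ft²·°F·h/BTU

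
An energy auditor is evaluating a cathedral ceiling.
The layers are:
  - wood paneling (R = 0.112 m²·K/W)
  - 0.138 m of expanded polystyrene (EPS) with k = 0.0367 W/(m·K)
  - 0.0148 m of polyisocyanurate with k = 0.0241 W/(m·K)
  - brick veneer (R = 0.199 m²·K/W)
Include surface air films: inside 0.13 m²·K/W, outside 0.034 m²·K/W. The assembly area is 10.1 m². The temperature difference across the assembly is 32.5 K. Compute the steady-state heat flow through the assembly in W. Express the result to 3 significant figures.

67.7 W

0.138/0.0367 = 3.76
0.0148/0.0241 = 0.6141
R_total = 0.13 + 0.112 + 3.76 + 0.6141 + 0.199 + 0.034 = 4.849 m²·K/W
Q = A·ΔT/R = 10.1 × 32.5 / 4.849 = 67.69 W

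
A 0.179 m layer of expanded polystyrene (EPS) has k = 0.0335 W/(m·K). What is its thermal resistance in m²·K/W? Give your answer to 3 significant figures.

R = L/k = 0.179/0.0335 = 5.343 m²·K/W

5.34 m²·K/W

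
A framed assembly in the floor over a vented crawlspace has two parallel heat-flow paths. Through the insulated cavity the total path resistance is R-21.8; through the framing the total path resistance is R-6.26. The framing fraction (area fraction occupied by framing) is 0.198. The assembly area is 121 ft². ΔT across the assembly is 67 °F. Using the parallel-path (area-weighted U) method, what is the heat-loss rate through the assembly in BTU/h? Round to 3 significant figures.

555 BTU/h

U_eff = 0.802/21.8 + 0.198/6.26 = 0.03679 + 0.03163 = 0.06842
R_eff = 1/U_eff = 14.62 ft²·°F·h/BTU
Q = 121 × 67 / 14.62 = 554.7 BTU/h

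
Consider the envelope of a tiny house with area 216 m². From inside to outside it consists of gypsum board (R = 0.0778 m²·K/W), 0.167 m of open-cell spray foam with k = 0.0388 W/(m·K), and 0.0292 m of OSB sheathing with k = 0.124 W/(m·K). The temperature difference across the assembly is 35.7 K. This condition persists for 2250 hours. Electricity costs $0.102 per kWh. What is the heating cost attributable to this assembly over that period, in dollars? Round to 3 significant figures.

383 dollars

0.167/0.0388 = 4.304
0.0292/0.124 = 0.2355
R_total = 0.0778 + 4.304 + 0.2355 = 4.617 m²·K/W
Q = 216 × 35.7 / 4.617 = 1670 W
E = 1670 W × 2250 h / 1000 = 3758 kWh
Cost = 3758 × 0.102 = $383.3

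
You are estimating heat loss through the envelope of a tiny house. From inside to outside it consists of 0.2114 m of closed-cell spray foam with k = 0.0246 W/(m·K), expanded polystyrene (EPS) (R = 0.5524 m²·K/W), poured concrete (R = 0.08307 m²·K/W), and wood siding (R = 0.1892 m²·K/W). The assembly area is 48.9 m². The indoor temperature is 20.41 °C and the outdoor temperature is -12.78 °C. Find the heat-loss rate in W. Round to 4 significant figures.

172.3 W

0.2114/0.0246 = 8.5935
R_total = 8.5935 + 0.5524 + 0.08307 + 0.1892 = 9.4182 m²·K/W
Q = A·ΔT/R = 48.9 × (20.41 − (-12.78)) / 9.4182 = 172.33 W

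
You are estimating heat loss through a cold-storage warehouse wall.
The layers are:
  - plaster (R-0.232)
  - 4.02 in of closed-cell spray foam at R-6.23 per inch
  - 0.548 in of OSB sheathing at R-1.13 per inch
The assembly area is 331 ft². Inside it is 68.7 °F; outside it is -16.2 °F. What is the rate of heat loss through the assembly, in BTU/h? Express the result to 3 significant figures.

4.02 × 6.23 = 25.04
0.548 × 1.13 = 0.6192
R_total = 0.232 + 25.04 + 0.6192 = 25.9 ft²·°F·h/BTU
Q = A·ΔT/R = 331 × (68.7 − (-16.2)) / 25.9 = 1085 BTU/h

1090 BTU/h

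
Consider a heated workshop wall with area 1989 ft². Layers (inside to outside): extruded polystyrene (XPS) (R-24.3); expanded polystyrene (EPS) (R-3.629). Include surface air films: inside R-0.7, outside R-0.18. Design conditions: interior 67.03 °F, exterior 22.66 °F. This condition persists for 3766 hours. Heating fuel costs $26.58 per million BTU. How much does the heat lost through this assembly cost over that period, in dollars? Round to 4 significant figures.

R_total = 0.7 + 24.3 + 3.629 + 0.18 = 28.809 ft²·°F·h/BTU
Q = 1989 × (67.03 − 22.66) / 28.809 = 3063.3 BTU/h
E = 3063.3 × 3766 = 11537000 BTU
Cost = 11537000/10⁶ × 26.58 = $306.64

306.6 dollars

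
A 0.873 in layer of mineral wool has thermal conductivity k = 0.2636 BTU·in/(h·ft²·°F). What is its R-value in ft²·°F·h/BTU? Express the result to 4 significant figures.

R = L/k = 0.873/0.2636 = 3.3118 ft²·°F·h/BTU

3.312 ft²·°F·h/BTU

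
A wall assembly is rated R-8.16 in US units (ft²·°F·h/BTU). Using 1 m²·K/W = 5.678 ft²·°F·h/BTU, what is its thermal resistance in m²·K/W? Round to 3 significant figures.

R_SI = 8.16/5.678 = 1.437

1.44 m²·K/W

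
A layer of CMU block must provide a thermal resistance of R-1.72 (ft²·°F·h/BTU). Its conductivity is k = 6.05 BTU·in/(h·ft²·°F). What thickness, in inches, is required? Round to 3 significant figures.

10.4 in

L = R × k = 1.72 × 6.05 = 10.41 in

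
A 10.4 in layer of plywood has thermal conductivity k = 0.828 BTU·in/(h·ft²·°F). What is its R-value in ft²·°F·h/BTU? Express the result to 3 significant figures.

R = L/k = 10.4/0.828 = 12.56 ft²·°F·h/BTU

12.6 ft²·°F·h/BTU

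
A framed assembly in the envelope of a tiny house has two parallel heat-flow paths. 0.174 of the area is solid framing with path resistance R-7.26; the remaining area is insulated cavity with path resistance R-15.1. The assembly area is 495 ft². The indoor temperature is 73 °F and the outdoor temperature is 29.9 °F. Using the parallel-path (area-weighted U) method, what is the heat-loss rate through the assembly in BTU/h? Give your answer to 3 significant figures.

U_eff = 0.826/15.1 + 0.174/7.26 = 0.0547 + 0.02397 = 0.07867
R_eff = 1/U_eff = 12.71 ft²·°F·h/BTU
Q = 495 × (73 − 29.9) / 12.71 = 1678 BTU/h

1680 BTU/h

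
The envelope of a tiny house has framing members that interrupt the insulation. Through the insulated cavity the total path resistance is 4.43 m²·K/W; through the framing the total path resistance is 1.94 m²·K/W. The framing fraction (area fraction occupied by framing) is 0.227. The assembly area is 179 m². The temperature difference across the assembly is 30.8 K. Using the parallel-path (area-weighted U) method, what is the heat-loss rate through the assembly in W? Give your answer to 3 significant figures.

1610 W

U_eff = 0.773/4.43 + 0.227/1.94 = 0.1745 + 0.117 = 0.2915
R_eff = 1/U_eff = 3.431 m²·K/W
Q = 179 × 30.8 / 3.431 = 1607 W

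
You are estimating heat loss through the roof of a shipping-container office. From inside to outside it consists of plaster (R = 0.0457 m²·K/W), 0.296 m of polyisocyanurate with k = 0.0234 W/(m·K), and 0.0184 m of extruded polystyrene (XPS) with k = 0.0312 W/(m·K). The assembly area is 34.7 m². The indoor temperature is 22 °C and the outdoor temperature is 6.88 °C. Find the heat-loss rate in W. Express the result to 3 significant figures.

39.5 W

0.296/0.0234 = 12.65
0.0184/0.0312 = 0.5897
R_total = 0.0457 + 12.65 + 0.5897 = 13.29 m²·K/W
Q = A·ΔT/R = 34.7 × (22 − 6.88) / 13.29 = 39.49 W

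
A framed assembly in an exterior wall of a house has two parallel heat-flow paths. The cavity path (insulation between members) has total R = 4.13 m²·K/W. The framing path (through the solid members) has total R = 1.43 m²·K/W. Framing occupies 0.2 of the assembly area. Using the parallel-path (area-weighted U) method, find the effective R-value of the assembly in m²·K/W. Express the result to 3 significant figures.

3.00 m²·K/W

U_eff = 0.8/4.13 + 0.2/1.43 = 0.1937 + 0.1399 = 0.3336
R_eff = 1/U_eff = 2.998 m²·K/W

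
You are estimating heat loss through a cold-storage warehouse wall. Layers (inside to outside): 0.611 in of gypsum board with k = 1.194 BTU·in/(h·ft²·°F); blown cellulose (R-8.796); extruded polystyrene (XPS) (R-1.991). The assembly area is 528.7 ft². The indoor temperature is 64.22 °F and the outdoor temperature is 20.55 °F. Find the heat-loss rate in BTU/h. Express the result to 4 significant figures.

2043 BTU/h

0.611/1.194 = 0.51173
R_total = 0.51173 + 8.796 + 1.991 = 11.299 ft²·°F·h/BTU
Q = A·ΔT/R = 528.7 × (64.22 − 20.55) / 11.299 = 2043.4 BTU/h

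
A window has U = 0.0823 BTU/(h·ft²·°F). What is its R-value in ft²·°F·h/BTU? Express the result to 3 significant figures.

12.2 ft²·°F·h/BTU

R = 1/U = 1/0.0823 = 12.15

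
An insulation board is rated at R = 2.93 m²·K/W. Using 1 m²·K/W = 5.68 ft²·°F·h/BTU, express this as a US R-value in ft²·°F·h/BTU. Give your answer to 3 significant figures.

R_US = 2.93 × 5.68 = 16.64

16.6 ft²·°F·h/BTU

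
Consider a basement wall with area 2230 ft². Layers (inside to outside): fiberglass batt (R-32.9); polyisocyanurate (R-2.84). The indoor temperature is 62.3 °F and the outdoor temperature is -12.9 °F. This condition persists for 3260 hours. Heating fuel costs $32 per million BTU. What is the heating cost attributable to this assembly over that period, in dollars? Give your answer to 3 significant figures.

489 dollars

R_total = 32.9 + 2.84 = 35.74 ft²·°F·h/BTU
Q = 2230 × (62.3 − (-12.9)) / 35.74 = 4692 BTU/h
E = 4692 × 3260 = 15300000 BTU
Cost = 15300000/10⁶ × 32 = $489.5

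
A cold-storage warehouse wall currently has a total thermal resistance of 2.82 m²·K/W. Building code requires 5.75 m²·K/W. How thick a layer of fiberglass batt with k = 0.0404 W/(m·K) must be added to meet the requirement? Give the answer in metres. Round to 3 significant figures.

0.118 m

ΔR = 5.75 − 2.82 = 2.93 m²·K/W
L = ΔR × k = 2.93 × 0.0404 = 0.1184 m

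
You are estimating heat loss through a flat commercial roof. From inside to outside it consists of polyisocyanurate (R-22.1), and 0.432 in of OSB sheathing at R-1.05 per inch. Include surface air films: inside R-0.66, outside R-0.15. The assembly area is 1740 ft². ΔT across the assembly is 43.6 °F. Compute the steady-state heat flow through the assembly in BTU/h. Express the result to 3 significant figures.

0.432 × 1.05 = 0.4536
R_total = 0.66 + 22.1 + 0.4536 + 0.15 = 23.36 ft²·°F·h/BTU
Q = A·ΔT/R = 1740 × 43.6 / 23.36 = 3247 BTU/h

3250 BTU/h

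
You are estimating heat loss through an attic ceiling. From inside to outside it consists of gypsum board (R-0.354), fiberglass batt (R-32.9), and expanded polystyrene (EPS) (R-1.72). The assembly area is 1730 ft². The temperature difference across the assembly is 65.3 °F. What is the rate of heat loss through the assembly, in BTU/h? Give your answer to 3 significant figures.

3230 BTU/h

R_total = 0.354 + 32.9 + 1.72 = 34.97 ft²·°F·h/BTU
Q = A·ΔT/R = 1730 × 65.3 / 34.97 = 3230 BTU/h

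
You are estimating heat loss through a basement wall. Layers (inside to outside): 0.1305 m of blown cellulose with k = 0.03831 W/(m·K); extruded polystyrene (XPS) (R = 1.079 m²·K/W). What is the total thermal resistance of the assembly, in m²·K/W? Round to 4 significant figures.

0.1305/0.03831 = 3.4064
R_total = 3.4064 + 1.079 = 4.4854 m²·K/W

4.485 m²·K/W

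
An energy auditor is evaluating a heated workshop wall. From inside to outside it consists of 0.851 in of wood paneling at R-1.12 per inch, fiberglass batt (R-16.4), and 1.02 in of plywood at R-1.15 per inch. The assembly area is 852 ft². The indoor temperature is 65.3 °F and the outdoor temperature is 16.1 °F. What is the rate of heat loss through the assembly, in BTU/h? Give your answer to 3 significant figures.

2260 BTU/h

0.851 × 1.12 = 0.9531
1.02 × 1.15 = 1.173
R_total = 0.9531 + 16.4 + 1.173 = 18.53 ft²·°F·h/BTU
Q = A·ΔT/R = 852 × (65.3 − 16.1) / 18.53 = 2263 BTU/h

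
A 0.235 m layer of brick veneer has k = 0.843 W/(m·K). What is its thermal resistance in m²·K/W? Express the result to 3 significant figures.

0.279 m²·K/W

R = L/k = 0.235/0.843 = 0.2788 m²·K/W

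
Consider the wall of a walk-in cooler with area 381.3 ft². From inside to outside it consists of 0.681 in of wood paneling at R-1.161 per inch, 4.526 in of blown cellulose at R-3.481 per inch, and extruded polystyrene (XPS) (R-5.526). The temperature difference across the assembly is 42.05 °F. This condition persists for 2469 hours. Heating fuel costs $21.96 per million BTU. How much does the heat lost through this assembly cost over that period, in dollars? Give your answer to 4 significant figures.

39.39 dollars

0.681 × 1.161 = 0.79064
4.526 × 3.481 = 15.755
R_total = 0.79064 + 15.755 + 5.526 = 22.072 ft²·°F·h/BTU
Q = 381.3 × 42.05 / 22.072 = 726.44 BTU/h
E = 726.44 × 2469 = 1793600 BTU
Cost = 1793600/10⁶ × 21.96 = $39.387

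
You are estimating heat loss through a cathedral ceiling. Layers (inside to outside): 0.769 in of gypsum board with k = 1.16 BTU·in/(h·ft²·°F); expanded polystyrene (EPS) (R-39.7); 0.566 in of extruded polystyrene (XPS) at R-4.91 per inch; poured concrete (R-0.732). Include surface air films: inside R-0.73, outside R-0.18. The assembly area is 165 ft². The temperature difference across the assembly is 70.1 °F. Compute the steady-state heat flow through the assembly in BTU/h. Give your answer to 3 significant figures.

258 BTU/h

0.769/1.16 = 0.6629
0.566 × 4.91 = 2.779
R_total = 0.73 + 0.6629 + 39.7 + 2.779 + 0.732 + 0.18 = 44.78 ft²·°F·h/BTU
Q = A·ΔT/R = 165 × 70.1 / 44.78 = 258.3 BTU/h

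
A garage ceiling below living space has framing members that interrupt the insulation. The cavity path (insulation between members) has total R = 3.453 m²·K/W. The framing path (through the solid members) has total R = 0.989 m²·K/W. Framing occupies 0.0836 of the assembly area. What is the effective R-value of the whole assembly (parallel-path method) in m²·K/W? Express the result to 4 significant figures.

U_eff = 0.9164/3.453 + 0.0836/0.989 = 0.26539 + 0.08453 = 0.34992
R_eff = 1/U_eff = 2.8578 m²·K/W

2.858 m²·K/W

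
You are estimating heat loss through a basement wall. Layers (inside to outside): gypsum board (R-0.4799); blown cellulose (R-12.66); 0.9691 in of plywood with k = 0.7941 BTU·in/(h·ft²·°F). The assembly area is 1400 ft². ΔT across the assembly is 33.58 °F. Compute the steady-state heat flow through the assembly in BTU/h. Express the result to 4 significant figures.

3274 BTU/h

0.9691/0.7941 = 1.2204
R_total = 0.4799 + 12.66 + 1.2204 = 14.36 ft²·°F·h/BTU
Q = A·ΔT/R = 1400 × 33.58 / 14.36 = 3273.8 BTU/h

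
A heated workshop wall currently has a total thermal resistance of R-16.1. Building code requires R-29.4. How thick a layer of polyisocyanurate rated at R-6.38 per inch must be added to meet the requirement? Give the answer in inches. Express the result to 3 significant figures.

ΔR = 29.4 − 16.1 = 13.3 ft²·°F·h/BTU
L = ΔR / (R/in) = 13.3/6.38 = 2.085 in

2.08 in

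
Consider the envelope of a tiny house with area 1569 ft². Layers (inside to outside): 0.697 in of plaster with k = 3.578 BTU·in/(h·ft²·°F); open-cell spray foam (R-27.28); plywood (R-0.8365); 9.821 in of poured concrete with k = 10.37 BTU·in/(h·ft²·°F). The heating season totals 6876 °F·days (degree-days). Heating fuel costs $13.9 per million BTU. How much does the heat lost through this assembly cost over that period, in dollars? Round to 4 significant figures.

123.0 dollars

0.697/3.578 = 0.1948
9.821/10.37 = 0.94706
R_total = 0.1948 + 27.28 + 0.8365 + 0.94706 = 29.258 ft²·°F·h/BTU
E = A × HDD × 24 / R = 1569 × 6876 × 24 / 29.258 = 8849500 BTU
Cost = 8849500/10⁶ × 13.9 = $123.01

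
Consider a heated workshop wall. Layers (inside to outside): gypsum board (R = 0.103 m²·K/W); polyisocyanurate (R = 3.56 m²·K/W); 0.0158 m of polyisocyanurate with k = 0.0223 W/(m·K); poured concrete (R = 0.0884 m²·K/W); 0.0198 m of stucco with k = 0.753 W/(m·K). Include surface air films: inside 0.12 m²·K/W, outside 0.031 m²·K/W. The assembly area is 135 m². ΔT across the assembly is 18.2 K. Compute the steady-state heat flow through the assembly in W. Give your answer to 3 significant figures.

0.0158/0.0223 = 0.7085
0.0198/0.753 = 0.02629
R_total = 0.12 + 0.103 + 3.56 + 0.7085 + 0.0884 + 0.02629 + 0.031 = 4.637 m²·K/W
Q = A·ΔT/R = 135 × 18.2 / 4.637 = 529.8 W

530 W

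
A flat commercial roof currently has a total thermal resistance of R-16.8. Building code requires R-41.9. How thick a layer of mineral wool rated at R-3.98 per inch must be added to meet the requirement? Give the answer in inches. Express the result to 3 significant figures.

6.31 in

ΔR = 41.9 − 16.8 = 25.1 ft²·°F·h/BTU
L = ΔR / (R/in) = 25.1/3.98 = 6.307 in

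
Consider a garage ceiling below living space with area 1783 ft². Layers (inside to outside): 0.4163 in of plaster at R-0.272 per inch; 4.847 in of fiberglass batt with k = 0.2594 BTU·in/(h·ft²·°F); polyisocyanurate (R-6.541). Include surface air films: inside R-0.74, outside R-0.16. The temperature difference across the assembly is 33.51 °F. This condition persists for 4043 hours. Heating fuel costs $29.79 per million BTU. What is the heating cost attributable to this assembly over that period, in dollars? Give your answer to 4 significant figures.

0.4163 × 0.272 = 0.11323
4.847/0.2594 = 18.685
R_total = 0.74 + 0.11323 + 18.685 + 6.541 + 0.16 = 26.24 ft²·°F·h/BTU
Q = 1783 × 33.51 / 26.24 = 2277 BTU/h
E = 2277 × 4043 = 9206000 BTU
Cost = 9206000/10⁶ × 29.79 = $274.25

274.2 dollars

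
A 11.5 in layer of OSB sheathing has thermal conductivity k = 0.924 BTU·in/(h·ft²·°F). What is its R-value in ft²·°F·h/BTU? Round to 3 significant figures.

12.4 ft²·°F·h/BTU

R = L/k = 11.5/0.924 = 12.45 ft²·°F·h/BTU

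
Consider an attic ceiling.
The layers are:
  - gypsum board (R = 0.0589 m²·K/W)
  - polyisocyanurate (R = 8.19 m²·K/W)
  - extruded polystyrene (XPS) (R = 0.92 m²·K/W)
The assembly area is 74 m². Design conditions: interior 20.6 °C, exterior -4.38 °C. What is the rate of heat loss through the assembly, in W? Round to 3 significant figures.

R_total = 0.0589 + 8.19 + 0.92 = 9.169 m²·K/W
Q = A·ΔT/R = 74 × (20.6 − (-4.38)) / 9.169 = 201.6 W

202 W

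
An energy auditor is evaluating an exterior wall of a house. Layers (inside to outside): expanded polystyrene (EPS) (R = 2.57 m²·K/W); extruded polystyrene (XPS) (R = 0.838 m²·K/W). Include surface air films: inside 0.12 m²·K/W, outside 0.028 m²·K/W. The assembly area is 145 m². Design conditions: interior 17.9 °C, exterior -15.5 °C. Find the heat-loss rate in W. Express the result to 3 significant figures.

R_total = 0.12 + 2.57 + 0.838 + 0.028 = 3.556 m²·K/W
Q = A·ΔT/R = 145 × (17.9 − (-15.5)) / 3.556 = 1362 W

1360 W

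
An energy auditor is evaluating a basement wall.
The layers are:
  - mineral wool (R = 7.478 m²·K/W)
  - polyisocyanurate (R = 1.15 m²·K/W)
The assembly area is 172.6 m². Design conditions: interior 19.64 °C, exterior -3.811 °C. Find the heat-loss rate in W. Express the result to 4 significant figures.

469.1 W

R_total = 7.478 + 1.15 = 8.628 m²·K/W
Q = A·ΔT/R = 172.6 × (19.64 − (-3.811)) / 8.628 = 469.13 W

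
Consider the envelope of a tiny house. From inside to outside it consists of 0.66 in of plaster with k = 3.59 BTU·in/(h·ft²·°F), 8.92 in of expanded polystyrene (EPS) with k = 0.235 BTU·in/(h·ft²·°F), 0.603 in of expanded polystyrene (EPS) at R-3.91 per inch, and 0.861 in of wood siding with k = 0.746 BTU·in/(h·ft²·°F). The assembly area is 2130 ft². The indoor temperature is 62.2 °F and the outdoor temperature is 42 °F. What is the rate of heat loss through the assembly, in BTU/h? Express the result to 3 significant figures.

1030 BTU/h

0.66/3.59 = 0.1838
8.92/0.235 = 37.96
0.603 × 3.91 = 2.358
0.861/0.746 = 1.154
R_total = 0.1838 + 37.96 + 2.358 + 1.154 = 41.65 ft²·°F·h/BTU
Q = A·ΔT/R = 2130 × (62.2 − 42) / 41.65 = 1033 BTU/h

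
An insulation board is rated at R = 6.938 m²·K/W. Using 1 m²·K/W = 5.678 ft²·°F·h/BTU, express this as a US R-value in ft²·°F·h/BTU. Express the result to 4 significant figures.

R_US = 6.938 × 5.678 = 39.394

39.39 ft²·°F·h/BTU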